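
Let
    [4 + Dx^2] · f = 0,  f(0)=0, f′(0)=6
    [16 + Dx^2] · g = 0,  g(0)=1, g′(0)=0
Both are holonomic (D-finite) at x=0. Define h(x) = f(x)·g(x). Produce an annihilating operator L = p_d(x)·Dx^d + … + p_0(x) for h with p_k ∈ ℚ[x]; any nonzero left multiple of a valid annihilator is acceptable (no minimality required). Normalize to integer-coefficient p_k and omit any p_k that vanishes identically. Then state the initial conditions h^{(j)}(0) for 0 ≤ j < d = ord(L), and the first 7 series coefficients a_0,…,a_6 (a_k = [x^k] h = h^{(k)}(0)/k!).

L = 144 + 40·Dx^2 + Dx^4  (order 4).
h: a_k = 0, 6, 0, -52, 0, 484/5, 0, …
ICs: h(0) = 0, h′(0) = 6, h′′(0) = 0, h′′′(0) = -312.

f: a_k = 0, 6, 0, -4, 0, 4/5, 0, …
g: a_k = 1, 0, -8, 0, 32/3, 0, -256/45, …
Product ⇒ symmetric product L₀, ord ≤ 4.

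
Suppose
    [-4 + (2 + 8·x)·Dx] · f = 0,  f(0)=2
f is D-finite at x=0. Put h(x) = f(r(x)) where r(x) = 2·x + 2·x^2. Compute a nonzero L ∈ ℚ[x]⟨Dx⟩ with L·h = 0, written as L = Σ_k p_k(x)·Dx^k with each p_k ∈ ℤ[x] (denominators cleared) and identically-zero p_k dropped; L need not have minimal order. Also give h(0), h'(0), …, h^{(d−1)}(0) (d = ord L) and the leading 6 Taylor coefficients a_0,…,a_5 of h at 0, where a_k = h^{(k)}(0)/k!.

L = (-4 - 8·x) + (1 + 8·x + 8·x^2)·Dx  (order 1).
h: a_k = 2, 8, -8, 32, -144, 704, …
ICs: h(0) = 2.

f: a_k = 2, 4, -4, 8, -20, 56, …
Change of var in L_f (x↦r) gives L₀.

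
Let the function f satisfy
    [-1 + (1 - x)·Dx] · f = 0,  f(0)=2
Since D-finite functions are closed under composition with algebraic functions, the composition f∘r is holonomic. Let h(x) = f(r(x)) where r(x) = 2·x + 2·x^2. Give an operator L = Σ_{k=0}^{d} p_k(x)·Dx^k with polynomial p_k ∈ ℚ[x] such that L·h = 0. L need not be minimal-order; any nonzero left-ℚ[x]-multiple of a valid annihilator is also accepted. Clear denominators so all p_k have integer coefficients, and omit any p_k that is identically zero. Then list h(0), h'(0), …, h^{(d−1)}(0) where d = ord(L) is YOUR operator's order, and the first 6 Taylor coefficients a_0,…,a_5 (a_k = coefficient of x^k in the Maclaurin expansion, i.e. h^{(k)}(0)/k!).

f: a_k = 2, 2, 2, 2, 2, 2, …
L₀ from L_f via x↦r, Dx↦r'^{-1}Dx.
L = (2 + 4·x) + (-1 + 2·x + 2·x^2)·Dx  (order 1).
h: a_k = 2, 4, 12, 32, 88, 240, …
ICs: h(0) = 2.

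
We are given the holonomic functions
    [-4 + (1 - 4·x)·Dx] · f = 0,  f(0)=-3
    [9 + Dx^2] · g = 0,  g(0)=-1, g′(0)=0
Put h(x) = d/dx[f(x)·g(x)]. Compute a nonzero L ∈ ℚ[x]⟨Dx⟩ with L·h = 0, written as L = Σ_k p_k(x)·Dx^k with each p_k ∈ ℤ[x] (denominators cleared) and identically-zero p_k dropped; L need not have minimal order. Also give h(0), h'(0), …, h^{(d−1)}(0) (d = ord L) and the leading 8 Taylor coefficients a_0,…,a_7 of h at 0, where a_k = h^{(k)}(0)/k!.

L = (-23 - 72·x + 144·x^2) + (-8 + 32·x)·Dx + (1 - 8·x + 16·x^2)·Dx^2  (order 2).
h: a_k = 12, 69, 414, 4497/2, 22485/2, 2157831/40, 5034939/20, 644474379/560, …
ICs: h(0) = 12, h′(0) = 69.

f: a_k = -3, -12, -48, -192, -768, -3072, -12288, -49152, …
g: a_k = -1, 0, 9/2, 0, -27/8, 0, 81/80, 0, …
Product ⇒ symmetric product L₀, ord ≤ 2.
Differentiate: ansatz ord ≤ ord L₀ ⇒ L.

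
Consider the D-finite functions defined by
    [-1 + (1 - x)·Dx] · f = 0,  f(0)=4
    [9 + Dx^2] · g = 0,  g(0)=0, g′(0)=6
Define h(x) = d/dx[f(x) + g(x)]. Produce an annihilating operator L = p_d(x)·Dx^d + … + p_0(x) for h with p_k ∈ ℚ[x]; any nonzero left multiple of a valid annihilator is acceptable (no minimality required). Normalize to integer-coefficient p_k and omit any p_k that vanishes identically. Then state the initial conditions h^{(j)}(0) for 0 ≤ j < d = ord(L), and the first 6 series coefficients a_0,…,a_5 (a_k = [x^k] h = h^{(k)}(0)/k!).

L = (126 - 108·x + 54·x^2) + (-45 + 99·x - 81·x^2 + 27·x^3)·Dx + (14 - 12·x + 6·x^2)·Dx^2 + (-5 + 11·x - 9·x^2 + 3·x^3)·Dx^3  (order 3).
h: a_k = 10, 8, -15, 16, 161/4, 24, …
ICs: h(0) = 10, h′(0) = 8, h′′(0) = -30.

f: a_k = 4, 4, 4, 4, 4, 4, …
g: a_k = 0, 6, 0, -9, 0, 81/20, …
f+g: L₀ = lclm(L_f,L_g), ord ≤ 1+2.
h=h₀': d/dx-closure on L₀ ⇒ L.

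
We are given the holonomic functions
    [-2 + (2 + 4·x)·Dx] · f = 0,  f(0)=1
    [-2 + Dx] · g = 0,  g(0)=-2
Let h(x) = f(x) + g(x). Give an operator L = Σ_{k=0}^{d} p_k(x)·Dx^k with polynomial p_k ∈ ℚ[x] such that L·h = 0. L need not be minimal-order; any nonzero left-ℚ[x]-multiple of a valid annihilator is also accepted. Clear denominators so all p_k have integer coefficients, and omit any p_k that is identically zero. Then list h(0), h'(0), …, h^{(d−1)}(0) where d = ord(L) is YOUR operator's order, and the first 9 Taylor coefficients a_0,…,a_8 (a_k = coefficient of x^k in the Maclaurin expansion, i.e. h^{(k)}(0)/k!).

f: a_k = 1, 1, -1/2, 1/2, -5/8, 7/8, -21/16, 33/16, -429/128, …
g: a_k = -2, -4, -4, -8/3, -4/3, -8/15, -8/45, -16/315, -4/315, …
h₀=f+g: left-lcm gives L₀, ord ≤ 2.
L = (6 + 8·x) + (-5 - 16·x - 16·x^2)·Dx + (1 + 6·x + 8·x^2)·Dx^2  (order 2).
h: a_k = -1, -3, -9/2, -13/6, -47/24, 41/120, -1073/720, 10139/5040, -135647/40320, …
ICs: h(0) = -1, h′(0) = -3.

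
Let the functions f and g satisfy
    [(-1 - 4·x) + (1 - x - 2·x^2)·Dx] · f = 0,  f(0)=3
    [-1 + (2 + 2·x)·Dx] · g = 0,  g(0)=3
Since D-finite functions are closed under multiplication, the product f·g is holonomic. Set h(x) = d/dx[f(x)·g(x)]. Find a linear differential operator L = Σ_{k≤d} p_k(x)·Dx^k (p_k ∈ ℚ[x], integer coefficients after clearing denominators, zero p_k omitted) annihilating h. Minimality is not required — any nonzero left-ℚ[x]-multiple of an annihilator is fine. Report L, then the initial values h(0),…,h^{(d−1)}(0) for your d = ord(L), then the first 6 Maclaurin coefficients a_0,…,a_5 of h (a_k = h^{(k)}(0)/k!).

f: a_k = 3, 3, 9, 15, 33, 63, …
g: a_k = 3, 3/2, -3/8, 3/16, -15/128, 21/256, …
h₀=f·g: eliminate ⇒ L₀, order ≤ 1·1.
Derive L from L₀ (diff closure).
L = (9 + 20·x + 20·x^2) + (-2 - 2·x + 8·x^2 + 8·x^3)·Dx  (order 1).
h: a_k = 27/2, 243/4, 2781/16, 15147/32, 300105/256, 1446741/512, …
ICs: h(0) = 27/2.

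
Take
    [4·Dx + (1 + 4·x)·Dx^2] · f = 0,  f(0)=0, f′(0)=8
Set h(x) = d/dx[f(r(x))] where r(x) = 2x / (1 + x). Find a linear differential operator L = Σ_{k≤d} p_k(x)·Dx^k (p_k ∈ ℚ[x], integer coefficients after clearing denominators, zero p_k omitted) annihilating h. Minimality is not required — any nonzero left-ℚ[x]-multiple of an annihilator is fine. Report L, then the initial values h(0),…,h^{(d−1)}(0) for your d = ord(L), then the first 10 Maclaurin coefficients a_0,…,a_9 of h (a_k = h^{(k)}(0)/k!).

L = (10 + 18·x) + (1 + 10·x + 9·x^2)·Dx  (order 1).
h: a_k = 16, -160, 1456, -13120, 118096, -1062880, 9565936, -86093440, 774840976, -6973568800, …
ICs: h(0) = 16.

f: a_k = 0, 8, -16, 128/3, -128, 2048/5, -4096/3, 32768/7, -16384, 524288/9, …
Change of var in L_f (x↦r) gives L₀.
h₀' ⇒ L via d/dx closure of L₀.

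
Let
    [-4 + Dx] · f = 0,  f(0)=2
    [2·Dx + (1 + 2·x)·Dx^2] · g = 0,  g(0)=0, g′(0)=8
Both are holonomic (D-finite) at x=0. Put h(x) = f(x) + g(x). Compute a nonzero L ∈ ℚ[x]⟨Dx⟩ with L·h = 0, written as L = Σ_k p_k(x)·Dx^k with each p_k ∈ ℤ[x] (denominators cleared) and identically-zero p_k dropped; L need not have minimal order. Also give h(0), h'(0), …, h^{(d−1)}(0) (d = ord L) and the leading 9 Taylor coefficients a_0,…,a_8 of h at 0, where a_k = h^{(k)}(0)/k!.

L = (-32 - 32·x)·Dx + (-4 - 32·x - 32·x^2)·Dx^2 + (3 + 10·x + 8·x^2)·Dx^3  (order 3).
h: a_k = 2, 16, 8, 32, 16/3, 128/3, -1408/45, 3584/45, -39296/315, …
ICs: h(0) = 2, h′(0) = 16, h′′(0) = 16.

f: a_k = 2, 8, 16, 64/3, 64/3, 256/15, 512/45, 2048/315, 1024/315, …
g: a_k = 0, 8, -8, 32/3, -16, 128/5, -128/3, 512/7, -128, …
Weyl lclm of L_f,L_g ⇒ L₀ (ord ≤ 3).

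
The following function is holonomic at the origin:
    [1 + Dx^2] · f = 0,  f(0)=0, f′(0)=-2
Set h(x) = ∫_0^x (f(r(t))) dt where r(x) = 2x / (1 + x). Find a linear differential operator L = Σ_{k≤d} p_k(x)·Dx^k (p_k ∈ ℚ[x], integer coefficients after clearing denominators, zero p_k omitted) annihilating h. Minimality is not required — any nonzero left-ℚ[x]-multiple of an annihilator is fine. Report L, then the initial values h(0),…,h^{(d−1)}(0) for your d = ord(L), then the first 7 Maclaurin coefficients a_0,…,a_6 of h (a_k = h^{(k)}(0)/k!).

L = 4·Dx + (2 + 6·x + 6·x^2 + 2·x^3)·Dx^2 + (1 + 4·x + 6·x^2 + 4·x^3 + x^4)·Dx^3  (order 3).
h: a_k = 0, 0, -2, 4/3, -1/3, -4/5, 86/45, …
ICs: h(0) = 0, h′(0) = 0, h′′(0) = -4.

f: a_k = 0, -2, 0, 1/3, 0, -1/60, 0, …
h₀=f(r): pull back L_f along r ⇒ L₀.
h=∫₀ˣh₀: take L = L₀·Dx.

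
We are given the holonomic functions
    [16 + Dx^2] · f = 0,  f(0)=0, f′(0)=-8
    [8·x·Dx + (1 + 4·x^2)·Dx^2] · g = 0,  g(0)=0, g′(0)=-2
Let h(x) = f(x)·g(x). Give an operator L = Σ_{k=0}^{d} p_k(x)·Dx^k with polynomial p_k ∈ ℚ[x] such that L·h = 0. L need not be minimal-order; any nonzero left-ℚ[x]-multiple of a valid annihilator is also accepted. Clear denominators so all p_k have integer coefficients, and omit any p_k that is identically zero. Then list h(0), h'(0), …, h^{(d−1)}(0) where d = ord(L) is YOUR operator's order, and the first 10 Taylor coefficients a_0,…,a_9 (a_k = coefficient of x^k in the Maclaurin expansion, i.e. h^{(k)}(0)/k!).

L = (2560 + 29696·x^2 + 118784·x^4 + 262144·x^6 + 262144·x^8) + (1536·x + 14336·x^3 + 49152·x^5 + 65536·x^7)·Dx + (240 + 3008·x^2 + 13824·x^4 + 32768·x^6 + 32768·x^8)·Dx^2 + (96·x + 896·x^3 + 3072·x^5 + 4096·x^7)·Dx^3 + (5 + 72·x^2 + 400·x^4 + 1024·x^6 + 1024·x^8)·Dx^4  (order 4).
h: a_k = 0, 0, 16, 0, -64, 0, 1280/9, 0, -1024/3, 0, …
ICs: h(0) = 0, h′(0) = 0, h′′(0) = 32, h′′′(0) = 0.

f: a_k = 0, -8, 0, 64/3, 0, -256/15, 0, 2048/315, 0, -4096/2835, …
g: a_k = 0, -2, 0, 8/3, 0, -32/5, 0, 128/7, 0, -512/9, …
Product ⇒ symmetric product L₀, ord ≤ 4.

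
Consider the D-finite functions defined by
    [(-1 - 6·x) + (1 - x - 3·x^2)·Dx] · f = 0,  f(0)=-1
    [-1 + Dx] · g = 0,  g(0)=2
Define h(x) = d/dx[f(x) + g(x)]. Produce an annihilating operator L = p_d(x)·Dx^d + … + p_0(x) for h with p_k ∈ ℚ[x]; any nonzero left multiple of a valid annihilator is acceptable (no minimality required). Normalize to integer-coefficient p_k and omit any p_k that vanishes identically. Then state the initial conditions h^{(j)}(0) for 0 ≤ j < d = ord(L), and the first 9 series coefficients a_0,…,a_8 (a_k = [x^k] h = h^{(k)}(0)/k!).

L = (34 + 278·x + 312·x^2 + 756·x^3 + 162·x^4) + (-41 - 284·x - 341·x^2 - 672·x^3 + 45·x^4 + 54·x^5)·Dx + (7 + 6·x + 29·x^2 - 84·x^3 - 207·x^4 - 54·x^5)·Dx^2  (order 2).
h: a_k = 1, -6, -20, -227/3, -2399/12, -34919/60, -546839/360, -10241279/2520, -210288959/20160, …
ICs: h(0) = 1, h′(0) = -6.

f: a_k = -1, -1, -4, -7, -19, -40, -97, -217, -508, …
g: a_k = 2, 2, 1, 1/3, 1/12, 1/60, 1/360, 1/2520, 1/20160, …
Weyl lclm of L_f,L_g ⇒ L₀ (ord ≤ 2).
h₀' ⇒ L via d/dx closure of L₀.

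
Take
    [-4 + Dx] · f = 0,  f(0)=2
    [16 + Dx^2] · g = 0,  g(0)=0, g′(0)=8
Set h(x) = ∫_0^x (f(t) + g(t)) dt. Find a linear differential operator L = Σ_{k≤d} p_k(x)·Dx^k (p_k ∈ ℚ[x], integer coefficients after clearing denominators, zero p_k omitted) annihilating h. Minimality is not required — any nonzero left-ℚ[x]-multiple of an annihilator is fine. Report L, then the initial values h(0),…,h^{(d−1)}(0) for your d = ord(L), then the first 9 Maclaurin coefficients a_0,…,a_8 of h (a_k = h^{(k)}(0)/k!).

L = -64·Dx + 16·Dx^2 - 4·Dx^3 + Dx^4  (order 4).
h: a_k = 0, 2, 8, 16/3, 0, 64/15, 256/45, 512/315, 0, …
ICs: h(0) = 0, h′(0) = 2, h′′(0) = 16, h′′′(0) = 32.

f: a_k = 2, 8, 16, 64/3, 64/3, 256/15, 512/45, 2048/315, 1024/315, …
g: a_k = 0, 8, 0, -64/3, 0, 256/15, 0, -2048/315, 0, …
h₀=f+g: left-lcm gives L₀, ord ≤ 3.
Integrate: L := L₀·Dx.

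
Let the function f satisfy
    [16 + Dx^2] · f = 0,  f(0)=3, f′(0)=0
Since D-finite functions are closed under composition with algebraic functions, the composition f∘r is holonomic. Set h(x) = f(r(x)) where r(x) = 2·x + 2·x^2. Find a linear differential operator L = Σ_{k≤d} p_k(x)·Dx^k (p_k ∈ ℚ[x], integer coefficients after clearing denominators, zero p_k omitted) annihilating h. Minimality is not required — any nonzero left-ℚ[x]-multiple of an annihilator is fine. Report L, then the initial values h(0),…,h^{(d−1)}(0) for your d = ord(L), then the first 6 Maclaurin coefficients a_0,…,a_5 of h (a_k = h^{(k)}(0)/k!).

L = (64 + 384·x + 768·x^2 + 512·x^3) - 2·Dx + (1 + 2·x)·Dx^2  (order 2).
h: a_k = 3, 0, -96, -192, 416, 2048, …
ICs: h(0) = 3, h′(0) = 0.

f: a_k = 3, 0, -24, 0, 32, 0, …
Change of var in L_f (x↦r) gives L₀.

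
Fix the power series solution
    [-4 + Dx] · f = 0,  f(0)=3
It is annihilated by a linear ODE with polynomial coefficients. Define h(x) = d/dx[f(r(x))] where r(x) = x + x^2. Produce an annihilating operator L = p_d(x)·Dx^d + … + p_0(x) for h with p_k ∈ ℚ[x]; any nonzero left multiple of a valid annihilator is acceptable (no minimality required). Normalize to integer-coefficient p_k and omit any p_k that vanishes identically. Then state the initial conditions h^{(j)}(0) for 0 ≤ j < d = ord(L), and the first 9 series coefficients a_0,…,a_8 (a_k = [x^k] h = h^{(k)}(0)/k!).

L = (6 + 16·x + 16·x^2) + (-1 - 2·x)·Dx  (order 1).
h: a_k = 12, 72, 240, 608, 1248, 11072/5, 52096/15, 34560/7, 675968/105, …
ICs: h(0) = 12.

f: a_k = 3, 12, 24, 32, 32, 128/5, 256/15, 1024/105, 512/105, …
Substitute x→r, Dx→(1/r')Dx; clear ⇒ L₀.
h₀' ⇒ L via d/dx closure of L₀.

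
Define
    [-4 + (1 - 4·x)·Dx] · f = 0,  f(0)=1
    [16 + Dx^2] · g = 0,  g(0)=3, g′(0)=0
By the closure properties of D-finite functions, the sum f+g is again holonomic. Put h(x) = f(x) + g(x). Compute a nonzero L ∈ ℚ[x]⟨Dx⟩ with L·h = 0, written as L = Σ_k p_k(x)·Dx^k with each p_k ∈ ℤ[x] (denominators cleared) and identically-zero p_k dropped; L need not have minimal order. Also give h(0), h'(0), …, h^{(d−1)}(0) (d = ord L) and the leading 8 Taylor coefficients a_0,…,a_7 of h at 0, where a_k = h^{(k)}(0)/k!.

L = (448 - 512·x + 1024·x^2) + (-48 + 320·x - 768·x^2 + 1024·x^3)·Dx + (28 - 32·x + 64·x^2)·Dx^2 + (-3 + 20·x - 48·x^2 + 64·x^3)·Dx^3  (order 3).
h: a_k = 4, 4, -8, 64, 288, 1024, 61184/15, 16384, …
ICs: h(0) = 4, h′(0) = 4, h′′(0) = -16.

f: a_k = 1, 4, 16, 64, 256, 1024, 4096, 16384, …
g: a_k = 3, 0, -24, 0, 32, 0, -256/15, 0, …
Weyl lclm of L_f,L_g ⇒ L₀ (ord ≤ 3).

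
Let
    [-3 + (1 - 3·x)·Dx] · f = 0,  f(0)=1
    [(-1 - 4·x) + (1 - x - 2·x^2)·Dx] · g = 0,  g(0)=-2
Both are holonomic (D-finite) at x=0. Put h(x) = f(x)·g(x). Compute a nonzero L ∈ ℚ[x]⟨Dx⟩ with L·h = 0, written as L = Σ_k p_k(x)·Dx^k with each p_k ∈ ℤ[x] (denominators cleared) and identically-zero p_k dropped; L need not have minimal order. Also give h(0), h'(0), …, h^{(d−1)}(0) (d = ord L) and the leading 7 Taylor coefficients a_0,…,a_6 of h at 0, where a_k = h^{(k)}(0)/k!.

L = (-4 + 2·x + 18·x^2) + (1 - 4·x + x^2 + 6·x^3)·Dx  (order 1).
h: a_k = -2, -8, -30, -100, -322, -1008, -3110, …
ICs: h(0) = -2.

f: a_k = 1, 3, 9, 27, 81, 243, 729, …
g: a_k = -2, -2, -6, -10, -22, -42, -86, …
Sym-product of L_f,L_g gives L₀ (≤ ord 1).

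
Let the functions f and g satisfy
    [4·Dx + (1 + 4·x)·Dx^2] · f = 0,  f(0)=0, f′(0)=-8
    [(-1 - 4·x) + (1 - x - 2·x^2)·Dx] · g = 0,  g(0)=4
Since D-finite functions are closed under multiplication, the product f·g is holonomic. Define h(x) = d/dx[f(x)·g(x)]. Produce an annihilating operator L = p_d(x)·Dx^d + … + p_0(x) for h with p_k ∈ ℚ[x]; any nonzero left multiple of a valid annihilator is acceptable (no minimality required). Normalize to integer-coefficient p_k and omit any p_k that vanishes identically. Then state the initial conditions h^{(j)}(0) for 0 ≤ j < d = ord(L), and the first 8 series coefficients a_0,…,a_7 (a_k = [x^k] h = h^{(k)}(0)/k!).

L = (36 + 144·x + 288·x^2) + (-1 + 24·x + 168·x^2 + 224·x^3)·Dx + (-1 - 7·x - 6·x^2 + 32·x^3 + 32·x^4)·Dx^2  (order 2).
h: a_k = -32, 64, -608, 4480/3, -8352, 136128/5, -613472/5, 3196672/7, …
ICs: h(0) = -32, h′(0) = 64.

f: a_k = 0, -8, 16, -128/3, 128, -2048/5, 4096/3, -32768/7, …
g: a_k = 4, 4, 12, 20, 44, 84, 172, 340, …
Sym-product of L_f,L_g gives L₀ (≤ ord 2).
h₀' ⇒ L via d/dx closure of L₀.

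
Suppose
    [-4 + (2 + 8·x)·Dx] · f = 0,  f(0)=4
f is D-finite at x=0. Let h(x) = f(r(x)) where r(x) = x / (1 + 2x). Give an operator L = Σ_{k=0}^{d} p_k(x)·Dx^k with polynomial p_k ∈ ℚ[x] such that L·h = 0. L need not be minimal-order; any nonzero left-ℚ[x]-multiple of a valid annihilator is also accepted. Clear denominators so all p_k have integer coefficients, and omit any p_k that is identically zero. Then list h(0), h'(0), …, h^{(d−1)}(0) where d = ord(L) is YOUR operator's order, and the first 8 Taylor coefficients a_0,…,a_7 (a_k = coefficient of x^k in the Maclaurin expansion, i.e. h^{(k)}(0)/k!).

f: a_k = 4, 8, -8, 16, -40, 112, -336, 1056, …
f∘r: x↦r, Dx↦Dx/r' in L_f ⇒ L₀.
L = -2 + (1 + 8·x + 12·x^2)·Dx  (order 1).
h: a_k = 4, 8, -24, 80, -296, 1200, -5232, 24096, …
ICs: h(0) = 4.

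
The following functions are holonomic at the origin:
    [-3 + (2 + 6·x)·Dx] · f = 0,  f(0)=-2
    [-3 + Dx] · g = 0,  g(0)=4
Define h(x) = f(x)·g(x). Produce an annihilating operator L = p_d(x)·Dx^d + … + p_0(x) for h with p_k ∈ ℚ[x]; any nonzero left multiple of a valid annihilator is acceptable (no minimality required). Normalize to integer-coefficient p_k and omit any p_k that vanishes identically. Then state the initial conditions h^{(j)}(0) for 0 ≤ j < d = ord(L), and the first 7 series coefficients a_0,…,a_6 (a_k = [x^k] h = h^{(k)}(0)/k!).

f: a_k = -2, -3, 9/4, -27/8, 405/64, -1701/128, 15309/512, …
g: a_k = 4, 12, 18, 18, 27/2, 81/10, 81/20, …
Product ⇒ symmetric product L₀, ord ≤ 1.
L = (-9 - 18·x) + (2 + 6·x)·Dx  (order 1).
h: a_k = -8, -36, -63, -153/2, -891/16, -8667/160, 7209/640, …
ICs: h(0) = -8.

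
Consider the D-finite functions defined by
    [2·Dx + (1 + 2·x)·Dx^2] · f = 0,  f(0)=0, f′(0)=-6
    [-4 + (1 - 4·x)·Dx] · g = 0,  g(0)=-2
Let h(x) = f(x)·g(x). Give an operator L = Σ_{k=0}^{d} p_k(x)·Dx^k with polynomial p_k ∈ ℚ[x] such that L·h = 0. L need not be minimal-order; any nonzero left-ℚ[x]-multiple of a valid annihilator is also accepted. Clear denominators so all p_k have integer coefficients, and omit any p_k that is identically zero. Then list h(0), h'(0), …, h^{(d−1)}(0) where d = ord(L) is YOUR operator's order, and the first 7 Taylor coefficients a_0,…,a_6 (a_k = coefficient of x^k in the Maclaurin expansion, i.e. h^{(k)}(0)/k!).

f: a_k = 0, -6, 6, -8, 12, -96/5, 32, …
g: a_k = -2, -8, -32, -128, -512, -2048, -8192, …
Sym-product of L_f,L_g gives L₀ (≤ ord 2).
L = 8 + (6 + 24·x)·Dx + (-1 + 2·x + 8·x^2)·Dx^2  (order 2).
h: a_k = 0, 12, 36, 160, 616, 12512/5, 49728/5, …
ICs: h(0) = 0, h′(0) = 12.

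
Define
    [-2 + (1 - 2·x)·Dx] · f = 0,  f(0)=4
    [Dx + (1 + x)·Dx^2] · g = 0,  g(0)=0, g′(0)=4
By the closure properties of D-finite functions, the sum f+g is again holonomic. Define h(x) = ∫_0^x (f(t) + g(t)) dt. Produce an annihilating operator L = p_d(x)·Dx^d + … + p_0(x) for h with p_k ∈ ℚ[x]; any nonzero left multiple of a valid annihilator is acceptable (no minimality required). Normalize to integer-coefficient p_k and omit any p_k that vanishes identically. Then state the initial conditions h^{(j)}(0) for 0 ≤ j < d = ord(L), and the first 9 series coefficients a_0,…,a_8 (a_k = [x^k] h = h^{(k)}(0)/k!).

f: a_k = 4, 8, 16, 32, 64, 128, 256, 512, 1024, …
g: a_k = 0, 4, -2, 4/3, -1, 4/5, -2/3, 4/7, -1/2, …
f+g: L₀ = lclm(L_f,L_g), ord ≤ 1+2.
h=∫₀ˣh₀: take L = L₀·Dx.
L = (32 + 8·x)·Dx^2 + (22 + 56·x + 16·x^2)·Dx^3 + (-5 + 3·x + 12·x^2 + 4·x^3)·Dx^4  (order 4).
h: a_k = 0, 4, 6, 14/3, 25/3, 63/5, 322/15, 766/21, 897/14, …
ICs: h(0) = 0, h′(0) = 4, h′′(0) = 12, h′′′(0) = 28.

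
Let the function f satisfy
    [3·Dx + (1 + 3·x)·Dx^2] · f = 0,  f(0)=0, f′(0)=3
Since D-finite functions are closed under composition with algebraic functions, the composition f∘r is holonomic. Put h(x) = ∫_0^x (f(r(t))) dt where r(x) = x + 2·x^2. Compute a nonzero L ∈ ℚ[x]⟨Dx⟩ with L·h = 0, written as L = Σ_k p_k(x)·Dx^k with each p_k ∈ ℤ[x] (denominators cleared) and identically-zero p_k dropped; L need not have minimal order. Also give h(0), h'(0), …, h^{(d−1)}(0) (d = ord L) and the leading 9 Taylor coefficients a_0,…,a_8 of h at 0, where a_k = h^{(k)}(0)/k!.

L = (-1 + 12·x + 24·x^2)·Dx^2 + (1 + 7·x + 18·x^2 + 24·x^3)·Dx^3  (order 3).
h: a_k = 0, 0, 3/2, 1/2, -9/4, 63/20, -9/10, -99/14, 1053/56, …
ICs: h(0) = 0, h′(0) = 0, h′′(0) = 3.

f: a_k = 0, 3, -9/2, 9, -81/4, 243/5, -243/2, 2187/7, -6561/8, …
h₀=f(r): pull back L_f along r ⇒ L₀.
h=∫₀ˣh₀: take L = L₀·Dx.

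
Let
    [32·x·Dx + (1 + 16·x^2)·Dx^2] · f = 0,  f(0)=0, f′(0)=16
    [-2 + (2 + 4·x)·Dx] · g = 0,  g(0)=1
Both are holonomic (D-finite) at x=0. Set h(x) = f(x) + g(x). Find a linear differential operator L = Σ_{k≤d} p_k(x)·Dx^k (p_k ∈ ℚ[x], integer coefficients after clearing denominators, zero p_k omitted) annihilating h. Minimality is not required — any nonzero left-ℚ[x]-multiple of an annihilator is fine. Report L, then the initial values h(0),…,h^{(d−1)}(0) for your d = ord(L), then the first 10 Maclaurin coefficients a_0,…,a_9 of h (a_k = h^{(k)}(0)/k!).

L = (-32 - 160·x + 1536·x^2 + 1536·x^3)·Dx + (-35 - 128·x + 1312·x^2 + 6144·x^3 + 5376·x^4)·Dx^2 + (-1 + 30·x + 96·x^2 + 576·x^3 + 1792·x^4 + 1536·x^5)·Dx^3  (order 3).
h: a_k = 1, 17, -1/2, -509/6, -5/8, 32803/40, -21/16, -1048345/112, -429/128, 134224163/1152, …
ICs: h(0) = 1, h′(0) = 17, h′′(0) = -1.

f: a_k = 0, 16, 0, -256/3, 0, 4096/5, 0, -65536/7, 0, 1048576/9, …
g: a_k = 1, 1, -1/2, 1/2, -5/8, 7/8, -21/16, 33/16, -429/128, 715/128, …
L₀ := lclm(L_f,L_g); ord L₀ ≤ 2+1.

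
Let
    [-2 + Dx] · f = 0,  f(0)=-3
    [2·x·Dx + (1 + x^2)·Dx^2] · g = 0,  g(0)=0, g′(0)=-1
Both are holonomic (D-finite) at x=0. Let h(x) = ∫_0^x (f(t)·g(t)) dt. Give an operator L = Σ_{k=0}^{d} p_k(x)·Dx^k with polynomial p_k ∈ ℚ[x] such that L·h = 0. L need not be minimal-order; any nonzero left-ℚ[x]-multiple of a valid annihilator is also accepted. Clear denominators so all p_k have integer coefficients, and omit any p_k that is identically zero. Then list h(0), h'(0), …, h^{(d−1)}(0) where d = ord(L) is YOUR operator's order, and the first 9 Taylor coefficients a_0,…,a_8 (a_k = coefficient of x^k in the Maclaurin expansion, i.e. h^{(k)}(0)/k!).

L = (4 - 4·x + 4·x^2)·Dx + (-4 + 2·x - 4·x^2)·Dx^2 + (1 + x^2)·Dx^3  (order 3).
h: a_k = 0, 0, 3/2, 2, 5/4, 2/5, 1/10, 2/21, 13/280, …
ICs: h(0) = 0, h′(0) = 0, h′′(0) = 3.

f: a_k = -3, -6, -6, -4, -2, -4/5, -4/15, -8/105, -2/105, …
g: a_k = 0, -1, 0, 1/3, 0, -1/5, 0, 1/7, 0, …
Sym-product of L_f,L_g gives L₀ (≤ ord 2).
∫: right-multiply L₀ by Dx.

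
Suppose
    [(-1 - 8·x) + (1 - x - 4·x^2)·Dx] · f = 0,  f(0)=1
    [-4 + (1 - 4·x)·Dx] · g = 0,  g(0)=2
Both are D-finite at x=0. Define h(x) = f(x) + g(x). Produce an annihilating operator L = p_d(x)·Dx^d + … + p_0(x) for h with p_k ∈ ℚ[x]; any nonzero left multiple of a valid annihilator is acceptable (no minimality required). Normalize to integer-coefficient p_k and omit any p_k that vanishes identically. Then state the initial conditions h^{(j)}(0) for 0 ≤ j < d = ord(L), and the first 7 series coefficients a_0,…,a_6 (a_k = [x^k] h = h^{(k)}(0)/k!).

L = (8 - 288·x + 384·x^2 - 512·x^3) + (22 - 8·x - 288·x^2 + 640·x^3 - 1024·x^4)·Dx + (-3 + 23·x - 56·x^2 + 32·x^3 + 128·x^4 - 256·x^5)·Dx^2  (order 2).
h: a_k = 3, 9, 37, 137, 541, 2113, 8373, …
ICs: h(0) = 3, h′(0) = 9.

f: a_k = 1, 1, 5, 9, 29, 65, 181, …
g: a_k = 2, 8, 32, 128, 512, 2048, 8192, …
L₀ := lclm(L_f,L_g); ord L₀ ≤ 1+1.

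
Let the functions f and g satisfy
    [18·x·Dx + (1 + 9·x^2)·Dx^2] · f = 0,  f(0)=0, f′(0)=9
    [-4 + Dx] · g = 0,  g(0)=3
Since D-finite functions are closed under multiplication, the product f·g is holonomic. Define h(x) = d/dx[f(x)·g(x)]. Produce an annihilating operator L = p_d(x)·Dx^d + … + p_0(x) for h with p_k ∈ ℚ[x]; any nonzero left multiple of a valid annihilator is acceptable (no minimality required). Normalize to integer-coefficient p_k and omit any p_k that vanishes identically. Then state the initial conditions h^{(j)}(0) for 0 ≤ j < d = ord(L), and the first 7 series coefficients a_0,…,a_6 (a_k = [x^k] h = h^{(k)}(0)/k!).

L = (-4 - 288·x + 1548·x^2 - 2592·x^3 + 2592·x^4) + (-7 + 108·x - 531·x^2 + 972·x^3 - 1296·x^4)·Dx + (2 - 9·x + 36·x^2 - 81·x^3 + 162·x^4)·Dx^2  (order 2).
h: a_k = 27, 216, 405, -144, 387, 6696, -807/5, …
ICs: h(0) = 27, h′(0) = 216.

f: a_k = 0, 9, 0, -27, 0, 729/5, 0, …
g: a_k = 3, 12, 24, 32, 32, 128/5, 256/15, …
f·g: L₀ = L_f ⊗_s L_g, ord ≤ 2·1.
Differentiate: ansatz ord ≤ ord L₀ ⇒ L.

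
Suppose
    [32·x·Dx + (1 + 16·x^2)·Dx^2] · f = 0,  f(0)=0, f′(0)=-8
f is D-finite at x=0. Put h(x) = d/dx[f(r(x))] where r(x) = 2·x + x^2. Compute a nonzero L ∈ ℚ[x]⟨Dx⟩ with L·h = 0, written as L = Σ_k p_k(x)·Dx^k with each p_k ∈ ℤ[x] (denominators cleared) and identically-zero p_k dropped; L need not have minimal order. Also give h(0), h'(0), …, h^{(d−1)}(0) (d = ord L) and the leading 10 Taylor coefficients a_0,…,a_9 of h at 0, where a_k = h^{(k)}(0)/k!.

L = (-1 + 128·x + 256·x^2 + 192·x^3 + 48·x^4) + (1 + x + 64·x^2 + 128·x^3 + 80·x^4 + 16·x^5)·Dx  (order 1).
h: a_k = -16, -16, 1024, 2048, -64256, -196352, 3964928, 16646144, -240160768, -1315966976, …
ICs: h(0) = -16.

f: a_k = 0, -8, 0, 128/3, 0, -2048/5, 0, 32768/7, 0, -524288/9, …
h₀=f(r): pull back L_f along r ⇒ L₀.
h₀' ⇒ L via d/dx closure of L₀.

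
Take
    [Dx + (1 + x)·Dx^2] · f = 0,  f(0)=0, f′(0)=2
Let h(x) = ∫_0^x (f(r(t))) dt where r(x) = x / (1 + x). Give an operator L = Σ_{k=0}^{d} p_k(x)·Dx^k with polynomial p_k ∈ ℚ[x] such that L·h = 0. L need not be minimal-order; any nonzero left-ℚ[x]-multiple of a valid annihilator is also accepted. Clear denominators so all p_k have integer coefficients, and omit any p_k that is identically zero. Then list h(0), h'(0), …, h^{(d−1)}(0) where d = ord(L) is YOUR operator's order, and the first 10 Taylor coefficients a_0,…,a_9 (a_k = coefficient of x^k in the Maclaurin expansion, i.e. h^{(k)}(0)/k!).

L = (3 + 4·x)·Dx^2 + (1 + 3·x + 2·x^2)·Dx^3  (order 3).
h: a_k = 0, 0, 1, -1, 7/6, -3/2, 31/15, -3, 127/28, -85/12, …
ICs: h(0) = 0, h′(0) = 0, h′′(0) = 2.

f: a_k = 0, 2, -1, 2/3, -1/2, 2/5, -1/3, 2/7, -1/4, 2/9, …
Change of var in L_f (x↦r) gives L₀.
h=∫h₀ ⇒ L = L₀·Dx.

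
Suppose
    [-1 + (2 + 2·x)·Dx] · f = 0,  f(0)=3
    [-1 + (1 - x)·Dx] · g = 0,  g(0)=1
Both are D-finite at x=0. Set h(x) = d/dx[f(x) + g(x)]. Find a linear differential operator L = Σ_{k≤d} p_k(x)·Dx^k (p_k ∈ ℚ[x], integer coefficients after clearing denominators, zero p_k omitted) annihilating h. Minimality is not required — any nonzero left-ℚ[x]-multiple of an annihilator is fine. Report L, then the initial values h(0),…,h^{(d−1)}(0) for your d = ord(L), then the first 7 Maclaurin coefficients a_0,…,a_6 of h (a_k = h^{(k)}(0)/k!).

f: a_k = 3, 3/2, -3/8, 3/16, -15/128, 21/256, -63/1024, …
g: a_k = 1, 1, 1, 1, 1, 1, 1, …
L₀ := lclm(L_f,L_g); ord L₀ ≤ 1+1.
h₀' ⇒ L via d/dx closure of L₀.
L = (-18 - 6·x) + (-21 - 54·x - 21·x^2)·Dx + (10 + 6·x - 10·x^2 - 6·x^3)·Dx^2  (order 2).
h: a_k = 5/2, 5/4, 57/16, 113/32, 1385/256, 2883/512, 15029/2048, …
ICs: h(0) = 5/2, h′(0) = 5/4.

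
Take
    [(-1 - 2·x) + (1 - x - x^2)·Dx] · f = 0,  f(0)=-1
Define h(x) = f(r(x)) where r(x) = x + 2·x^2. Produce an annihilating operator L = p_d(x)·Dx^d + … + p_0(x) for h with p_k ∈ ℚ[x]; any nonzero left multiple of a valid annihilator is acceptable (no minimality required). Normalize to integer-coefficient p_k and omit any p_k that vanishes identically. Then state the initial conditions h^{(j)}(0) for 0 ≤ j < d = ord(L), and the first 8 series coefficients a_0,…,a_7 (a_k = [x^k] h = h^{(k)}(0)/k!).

f: a_k = -1, -1, -2, -3, -5, -8, -13, -21, …
h₀=f(r): pull back L_f along r ⇒ L₀.
L = (1 + 6·x + 12·x^2 + 16·x^3) + (-1 + x + 3·x^2 + 4·x^3 + 4·x^4)·Dx  (order 1).
h: a_k = -1, -1, -4, -11, -31, -84, -237, -657, …
ICs: h(0) = -1.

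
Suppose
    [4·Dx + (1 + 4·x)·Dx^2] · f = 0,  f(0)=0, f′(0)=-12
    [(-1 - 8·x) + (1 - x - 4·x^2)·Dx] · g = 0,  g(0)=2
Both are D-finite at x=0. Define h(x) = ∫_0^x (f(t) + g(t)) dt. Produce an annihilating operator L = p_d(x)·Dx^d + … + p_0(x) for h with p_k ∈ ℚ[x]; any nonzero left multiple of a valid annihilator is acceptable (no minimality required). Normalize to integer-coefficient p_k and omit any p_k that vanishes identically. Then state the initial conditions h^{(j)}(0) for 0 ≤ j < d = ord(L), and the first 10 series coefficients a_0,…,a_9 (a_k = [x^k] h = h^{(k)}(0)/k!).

f: a_k = 0, -12, 24, -64, 192, -3072/5, 2048, -49152/7, 24576, -262144/3, …
g: a_k = 2, 2, 10, 18, 58, 130, 362, 882, 2330, 5858, …
f+g: L₀ = lclm(L_f,L_g), ord ≤ 2+1.
h=∫₀ˣh₀: take L = L₀·Dx.
L = (-268 - 1616·x - 5504·x^2 - 4608·x^3 - 6144·x^4)·Dx^2 + (-11 - 360·x - 3008·x^2 - 7680·x^3 - 9472·x^4 - 10240·x^5)·Dx^3 + (7 + 67·x + 154·x^2 - 136·x^3 - 928·x^4 - 2176·x^5 - 2048·x^6)·Dx^4  (order 4).
h: a_k = 0, 2, -5, 34/3, -23/2, 50, -1211/15, 2410/7, -21489/28, 26906/9, …
ICs: h(0) = 0, h′(0) = 2, h′′(0) = -10, h′′′(0) = 68.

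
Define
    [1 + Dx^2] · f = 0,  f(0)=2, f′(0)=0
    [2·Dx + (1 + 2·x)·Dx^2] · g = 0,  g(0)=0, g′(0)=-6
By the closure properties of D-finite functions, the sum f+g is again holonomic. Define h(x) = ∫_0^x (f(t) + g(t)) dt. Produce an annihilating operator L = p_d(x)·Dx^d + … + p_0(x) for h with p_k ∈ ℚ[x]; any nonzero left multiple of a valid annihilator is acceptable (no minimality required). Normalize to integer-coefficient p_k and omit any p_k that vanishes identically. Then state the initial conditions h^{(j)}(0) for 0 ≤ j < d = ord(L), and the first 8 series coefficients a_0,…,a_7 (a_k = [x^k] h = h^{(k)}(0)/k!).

f: a_k = 2, 0, -1, 0, 1/12, 0, -1/360, 0, …
g: a_k = 0, -6, 6, -8, 12, -96/5, 32, -384/7, …
Sum ⇒ L₀ = lclm(L_f,L_g) in ℚ(x)⟨Dx⟩.
Integrate: L := L₀·Dx.
L = (50 + 8·x + 8·x^2)·Dx^2 + (9 + 22·x + 12·x^2 + 8·x^3)·Dx^3 + (50 + 8·x + 8·x^2)·Dx^4 + (9 + 22·x + 12·x^2 + 8·x^3)·Dx^5  (order 5).
h: a_k = 0, 2, -3, 5/3, -2, 29/12, -16/5, 11519/2520, …
ICs: h(0) = 0, h′(0) = 2, h′′(0) = -6, h′′′(0) = 10, h′′′′(0) = -48.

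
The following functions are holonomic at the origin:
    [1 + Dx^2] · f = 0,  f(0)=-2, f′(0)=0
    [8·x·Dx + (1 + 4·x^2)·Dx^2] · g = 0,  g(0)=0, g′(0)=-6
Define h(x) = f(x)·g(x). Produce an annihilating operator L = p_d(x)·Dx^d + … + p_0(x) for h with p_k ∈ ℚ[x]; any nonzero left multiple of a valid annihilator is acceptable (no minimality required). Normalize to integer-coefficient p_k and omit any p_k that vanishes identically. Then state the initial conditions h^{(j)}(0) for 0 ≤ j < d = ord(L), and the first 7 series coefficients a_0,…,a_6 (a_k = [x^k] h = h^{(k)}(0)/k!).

f: a_k = -2, 0, 1, 0, -1/12, 0, 1/360, …
g: a_k = 0, -6, 0, 8, 0, -96/5, 0, …
Product ⇒ symmetric product L₀, ord ≤ 4.
L = (85 + 944·x^2 + 416·x^4 + 256·x^6 + 256·x^8) + (144·x + 704·x^3 + 768·x^5 + 1024·x^7)·Dx + (90 + 992·x^2 + 576·x^4 + 512·x^6 + 512·x^8)·Dx^2 + (144·x + 704·x^3 + 768·x^5 + 1024·x^7)·Dx^3 + (5 + 48·x^2 + 160·x^4 + 256·x^6 + 256·x^8)·Dx^4  (order 4).
h: a_k = 0, 12, 0, -22, 0, 469/10, 0, …
ICs: h(0) = 0, h′(0) = 12, h′′(0) = 0, h′′′(0) = -132.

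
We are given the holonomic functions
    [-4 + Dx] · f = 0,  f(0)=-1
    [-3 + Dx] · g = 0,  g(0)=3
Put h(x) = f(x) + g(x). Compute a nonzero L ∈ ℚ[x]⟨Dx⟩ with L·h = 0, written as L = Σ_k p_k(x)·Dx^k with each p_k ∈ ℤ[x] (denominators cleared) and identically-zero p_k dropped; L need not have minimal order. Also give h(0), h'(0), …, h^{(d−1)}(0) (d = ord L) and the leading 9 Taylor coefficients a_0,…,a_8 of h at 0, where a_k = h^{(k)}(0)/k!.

L = 12 - 7·Dx + Dx^2  (order 2).
h: a_k = 2, 5, 11/2, 17/6, -13/24, -59/24, -1909/720, -9823/5040, -45853/40320, …
ICs: h(0) = 2, h′(0) = 5.

f: a_k = -1, -4, -8, -32/3, -32/3, -128/15, -256/45, -1024/315, -512/315, …
g: a_k = 3, 9, 27/2, 27/2, 81/8, 243/40, 243/80, 729/560, 2187/4480, …
L₀ := lclm(L_f,L_g); ord L₀ ≤ 1+1.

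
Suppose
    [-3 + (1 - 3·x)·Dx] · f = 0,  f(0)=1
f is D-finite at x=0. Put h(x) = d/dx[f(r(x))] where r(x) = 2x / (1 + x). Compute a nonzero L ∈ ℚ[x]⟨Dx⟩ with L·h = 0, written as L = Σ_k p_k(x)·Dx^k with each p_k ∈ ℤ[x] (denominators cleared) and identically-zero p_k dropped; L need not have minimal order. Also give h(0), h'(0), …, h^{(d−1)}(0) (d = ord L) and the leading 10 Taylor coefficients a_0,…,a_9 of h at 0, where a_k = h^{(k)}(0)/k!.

L = 10 + (-1 + 5·x)·Dx  (order 1).
h: a_k = 6, 60, 450, 3000, 18750, 112500, 656250, 3750000, 21093750, 117187500, …
ICs: h(0) = 6.

f: a_k = 1, 3, 9, 27, 81, 243, 729, 2187, 6561, 19683, …
Change of var in L_f (x↦r) gives L₀.
h₀' ⇒ L via d/dx closure of L₀.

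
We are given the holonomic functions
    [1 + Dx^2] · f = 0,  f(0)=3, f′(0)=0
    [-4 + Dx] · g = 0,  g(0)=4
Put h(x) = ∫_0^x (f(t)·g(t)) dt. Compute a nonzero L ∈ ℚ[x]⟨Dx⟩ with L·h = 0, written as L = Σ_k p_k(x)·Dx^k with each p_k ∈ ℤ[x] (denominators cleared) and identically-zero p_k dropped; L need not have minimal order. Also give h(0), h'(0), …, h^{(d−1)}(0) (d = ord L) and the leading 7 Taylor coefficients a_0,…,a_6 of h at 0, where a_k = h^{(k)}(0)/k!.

f: a_k = 3, 0, -3/2, 0, 1/8, 0, -1/240, …
g: a_k = 4, 16, 32, 128/3, 128/3, 512/15, 1024/45, …
h₀=f·g: eliminate ⇒ L₀, order ≤ 2·1.
h=∫₀ˣh₀: take L = L₀·Dx.
L = 17·Dx - 8·Dx^2 + Dx^3  (order 3).
h: a_k = 0, 12, 24, 30, 26, 161/10, 101/15, …
ICs: h(0) = 0, h′(0) = 12, h′′(0) = 48.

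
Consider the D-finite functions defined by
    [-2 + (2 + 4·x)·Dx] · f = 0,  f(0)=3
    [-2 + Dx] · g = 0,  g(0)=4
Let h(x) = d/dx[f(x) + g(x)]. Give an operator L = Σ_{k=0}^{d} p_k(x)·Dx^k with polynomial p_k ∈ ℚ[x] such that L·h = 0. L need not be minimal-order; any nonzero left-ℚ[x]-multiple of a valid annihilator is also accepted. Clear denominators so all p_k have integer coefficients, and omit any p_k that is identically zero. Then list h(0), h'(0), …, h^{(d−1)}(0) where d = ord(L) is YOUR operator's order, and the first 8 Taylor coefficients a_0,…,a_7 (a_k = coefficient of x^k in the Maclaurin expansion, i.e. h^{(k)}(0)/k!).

f: a_k = 3, 3, -3/2, 3/2, -15/8, 21/8, -63/16, 99/16, …
g: a_k = 4, 8, 8, 16/3, 8/3, 16/15, 16/45, 32/315, …
L₀ := lclm(L_f,L_g); ord L₀ ≤ 1+1.
h₀' ⇒ L via d/dx closure of L₀.
L = (-10 - 8·x) + (-1 - 16·x - 16·x^2)·Dx + (3 + 10·x + 8·x^2)·Dx^2  (order 2).
h: a_k = 11, 13, 41/2, 19/6, 443/24, -2579/120, 31697/720, -404381/5040, …
ICs: h(0) = 11, h′(0) = 13.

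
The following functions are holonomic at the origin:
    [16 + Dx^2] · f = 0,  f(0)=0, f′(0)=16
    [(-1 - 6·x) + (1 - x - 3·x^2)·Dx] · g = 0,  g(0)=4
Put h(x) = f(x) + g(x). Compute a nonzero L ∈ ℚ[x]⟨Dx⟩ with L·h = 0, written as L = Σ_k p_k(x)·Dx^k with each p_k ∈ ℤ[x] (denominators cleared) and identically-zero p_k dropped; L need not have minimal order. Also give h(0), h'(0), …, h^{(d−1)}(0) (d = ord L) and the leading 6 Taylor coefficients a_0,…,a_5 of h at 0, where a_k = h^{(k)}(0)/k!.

L = (-464 - 2816·x - 416·x^2 - 2112·x^3 - 5760·x^4 - 6912·x^5) + (192 - 304·x - 672·x^2 + 1312·x^3 + 1008·x^4 - 3456·x^5 - 3456·x^6)·Dx + (-29 - 176·x - 26·x^2 - 132·x^3 - 360·x^4 - 432·x^5)·Dx^2 + (12 - 19·x - 42·x^2 + 82·x^3 + 63·x^4 - 216·x^5 - 216·x^6)·Dx^3  (order 3).
h: a_k = 4, 20, 16, -44/3, 76, 2912/15, …
ICs: h(0) = 4, h′(0) = 20, h′′(0) = 32.

f: a_k = 0, 16, 0, -128/3, 0, 512/15, …
g: a_k = 4, 4, 16, 28, 76, 160, …
Sum ⇒ L₀ = lclm(L_f,L_g) in ℚ(x)⟨Dx⟩.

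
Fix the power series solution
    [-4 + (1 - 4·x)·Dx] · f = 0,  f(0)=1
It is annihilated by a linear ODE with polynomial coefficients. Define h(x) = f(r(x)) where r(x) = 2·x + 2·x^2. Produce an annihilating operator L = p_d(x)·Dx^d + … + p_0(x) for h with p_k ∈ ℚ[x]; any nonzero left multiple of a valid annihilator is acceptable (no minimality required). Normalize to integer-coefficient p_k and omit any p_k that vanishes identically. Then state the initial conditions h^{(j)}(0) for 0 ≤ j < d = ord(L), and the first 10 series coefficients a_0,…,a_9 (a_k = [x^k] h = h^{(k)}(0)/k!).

L = (8 + 16·x) + (-1 + 8·x + 8·x^2)·Dx  (order 1).
h: a_k = 1, 8, 72, 640, 5696, 50688, 451072, 4014080, 35721216, 317882368, …
ICs: h(0) = 1.

f: a_k = 1, 4, 16, 64, 256, 1024, 4096, 16384, 65536, 262144, …
Change of var in L_f (x↦r) gives L₀.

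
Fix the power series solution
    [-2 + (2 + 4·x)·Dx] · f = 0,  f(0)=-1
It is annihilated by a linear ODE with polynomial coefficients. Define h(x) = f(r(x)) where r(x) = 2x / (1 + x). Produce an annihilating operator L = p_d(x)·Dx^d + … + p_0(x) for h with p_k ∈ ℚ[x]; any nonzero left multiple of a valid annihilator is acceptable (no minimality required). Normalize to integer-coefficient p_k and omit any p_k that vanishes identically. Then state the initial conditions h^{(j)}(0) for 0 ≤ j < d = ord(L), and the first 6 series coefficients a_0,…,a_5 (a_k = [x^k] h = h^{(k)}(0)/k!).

f: a_k = -1, -1, 1/2, -1/2, 5/8, -7/8, …
Change of var in L_f (x↦r) gives L₀.
L = -2 + (1 + 6·x + 5·x^2)·Dx  (order 1).
h: a_k = -1, -2, 4, -10, 30, -102, …
ICs: h(0) = -1.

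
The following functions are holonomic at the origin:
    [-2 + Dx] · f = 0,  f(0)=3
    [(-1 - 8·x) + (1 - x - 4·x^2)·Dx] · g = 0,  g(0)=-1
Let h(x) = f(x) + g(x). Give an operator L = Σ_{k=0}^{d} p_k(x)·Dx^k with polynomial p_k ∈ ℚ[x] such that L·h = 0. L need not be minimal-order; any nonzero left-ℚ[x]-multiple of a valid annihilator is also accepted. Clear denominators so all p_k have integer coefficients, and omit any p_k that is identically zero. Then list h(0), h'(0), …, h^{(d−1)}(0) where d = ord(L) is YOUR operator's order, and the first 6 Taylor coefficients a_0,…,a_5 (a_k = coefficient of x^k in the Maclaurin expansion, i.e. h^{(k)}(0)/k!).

f: a_k = 3, 6, 6, 4, 2, 4/5, …
g: a_k = -1, -1, -5, -9, -29, -65, …
L₀ := lclm(L_f,L_g); ord L₀ ≤ 1+1.
L = (16 + 20·x + 240·x^2 + 128·x^3) + (-6 - 32·x - 124·x^2 + 32·x^3 + 64·x^4)·Dx + (-1 + 11·x + 2·x^2 - 48·x^3 - 32·x^4)·Dx^2  (order 2).
h: a_k = 2, 5, 1, -5, -27, -321/5, …
ICs: h(0) = 2, h′(0) = 5.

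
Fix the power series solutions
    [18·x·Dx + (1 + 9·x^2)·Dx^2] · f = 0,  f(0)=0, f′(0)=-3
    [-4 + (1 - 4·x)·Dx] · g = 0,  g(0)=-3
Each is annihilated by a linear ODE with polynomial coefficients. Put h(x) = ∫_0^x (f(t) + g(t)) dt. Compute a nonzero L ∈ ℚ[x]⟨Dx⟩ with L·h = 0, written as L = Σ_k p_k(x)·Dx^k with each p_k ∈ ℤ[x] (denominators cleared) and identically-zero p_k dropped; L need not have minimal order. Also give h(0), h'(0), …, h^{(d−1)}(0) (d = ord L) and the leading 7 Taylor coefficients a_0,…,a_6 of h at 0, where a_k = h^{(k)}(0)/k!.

f: a_k = 0, -3, 0, 9, 0, -243/5, 0, …
g: a_k = -3, -12, -48, -192, -768, -3072, -12288, …
Sum ⇒ L₀ = lclm(L_f,L_g) in ℚ(x)⟨Dx⟩.
∫: right-multiply L₀ by Dx.
L = (72 - 1152·x - 1944·x^2)·Dx^2 + (-57 + 72·x - 765·x^2 - 1944·x^3)·Dx^3 + (4 - 7·x - 63·x^3 - 324·x^4)·Dx^4  (order 4).
h: a_k = 0, -3, -15/2, -16, -183/4, -768/5, -5201/10, …
ICs: h(0) = 0, h′(0) = -3, h′′(0) = -15, h′′′(0) = -96.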